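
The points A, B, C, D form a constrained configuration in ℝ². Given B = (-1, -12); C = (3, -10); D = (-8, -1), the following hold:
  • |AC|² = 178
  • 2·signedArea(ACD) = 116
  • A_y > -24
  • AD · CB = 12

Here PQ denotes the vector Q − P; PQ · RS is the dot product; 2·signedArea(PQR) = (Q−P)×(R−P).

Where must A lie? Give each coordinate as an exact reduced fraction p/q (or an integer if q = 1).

1. A_x = 6  [AD · CB = 12 ∩ 2·signedArea(ACD) = 116]
2. A_y = -23  [AD · CB = 12 ∩ 2·signedArea(ACD) = 116]
   → A = (6, -23)

A = (6, -23)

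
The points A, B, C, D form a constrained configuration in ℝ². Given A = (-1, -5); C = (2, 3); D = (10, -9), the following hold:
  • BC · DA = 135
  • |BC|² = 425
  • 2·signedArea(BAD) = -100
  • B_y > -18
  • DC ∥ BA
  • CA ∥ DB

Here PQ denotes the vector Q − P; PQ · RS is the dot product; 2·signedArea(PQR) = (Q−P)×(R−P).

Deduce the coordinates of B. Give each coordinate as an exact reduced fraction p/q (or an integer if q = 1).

B = (7, -17)

1. B_x = 7  [DC ∥ BA ∩ CA ∥ DB]
2. B_y = -17  [DC ∥ BA ∩ CA ∥ DB]
   → B = (7, -17)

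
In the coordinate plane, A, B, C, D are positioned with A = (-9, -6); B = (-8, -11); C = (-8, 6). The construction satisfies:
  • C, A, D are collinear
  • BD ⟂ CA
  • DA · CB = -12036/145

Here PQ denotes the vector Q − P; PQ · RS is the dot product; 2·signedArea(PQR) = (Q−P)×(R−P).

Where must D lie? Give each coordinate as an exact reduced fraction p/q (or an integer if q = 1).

D = (-1364/145, -1578/145)

1. D_x = -1364/145  [C, A, D are collinear ∩ BD ⟂ CA]
2. D_y = -1578/145  [C, A, D are collinear ∩ BD ⟂ CA]
   → D = (-1364/145, -1578/145)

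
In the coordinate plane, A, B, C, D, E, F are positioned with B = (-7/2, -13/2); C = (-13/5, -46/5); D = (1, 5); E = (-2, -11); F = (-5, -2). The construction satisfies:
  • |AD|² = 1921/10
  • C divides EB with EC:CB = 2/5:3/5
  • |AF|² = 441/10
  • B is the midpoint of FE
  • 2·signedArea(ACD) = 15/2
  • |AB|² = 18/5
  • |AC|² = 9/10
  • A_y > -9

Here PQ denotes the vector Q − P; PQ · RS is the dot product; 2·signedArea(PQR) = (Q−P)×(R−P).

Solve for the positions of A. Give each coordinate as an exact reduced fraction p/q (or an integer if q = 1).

A = (-29/10, -83/10)

1. A_x = -29/10  [line -71/5·x + 18/5·y + -113/10 = 0 ∩ |AC|² = 9/10]
2. A_y = -83/10  [line -71/5·x + 18/5·y + -113/10 = 0 ∩ |AC|² = 9/10]
   → A = (-29/10, -83/10)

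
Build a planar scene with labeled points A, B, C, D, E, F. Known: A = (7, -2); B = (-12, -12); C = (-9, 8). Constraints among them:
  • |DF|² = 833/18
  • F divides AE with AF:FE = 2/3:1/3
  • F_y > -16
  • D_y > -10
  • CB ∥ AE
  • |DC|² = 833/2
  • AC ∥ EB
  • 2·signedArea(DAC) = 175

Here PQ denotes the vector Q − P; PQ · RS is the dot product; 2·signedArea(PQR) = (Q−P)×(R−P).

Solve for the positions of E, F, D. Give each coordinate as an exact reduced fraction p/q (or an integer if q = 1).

1. E_x = 4  [AC ∥ EB ∩ CB ∥ AE]
2. E_y = -22  [AC ∥ EB ∩ CB ∥ AE]
   → E = (4, -22)
3. F_x = 5  [F divides AE with AF:FE = 2/3:1/3]
4. F_y = -46/3  [F divides AE with AF:FE = 2/3:1/3]
   → F = (5, -46/3)
5. D_x = 3/2  [line -10·x + -16·y + -137 = 0 ∩ |DF|² = 833/18]
6. D_y = -19/2  [line -10·x + -16·y + -137 = 0 ∩ |DF|² = 833/18]
   → D = (3/2, -19/2)

D = (3/2, -19/2)
E = (4, -22)
F = (5, -46/3)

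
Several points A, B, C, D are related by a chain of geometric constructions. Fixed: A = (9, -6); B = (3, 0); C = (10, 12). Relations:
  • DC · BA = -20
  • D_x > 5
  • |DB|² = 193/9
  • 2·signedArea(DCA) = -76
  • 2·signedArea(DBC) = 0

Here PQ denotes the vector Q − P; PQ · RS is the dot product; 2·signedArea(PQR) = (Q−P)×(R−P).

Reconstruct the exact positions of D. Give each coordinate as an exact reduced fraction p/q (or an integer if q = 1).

D = (16/3, 4)

1. D_x = 16/3  [2·signedArea(DBC) = 0 ∩ DC · BA = -20]
2. D_y = 4  [2·signedArea(DBC) = 0 ∩ DC · BA = -20]
   → D = (16/3, 4)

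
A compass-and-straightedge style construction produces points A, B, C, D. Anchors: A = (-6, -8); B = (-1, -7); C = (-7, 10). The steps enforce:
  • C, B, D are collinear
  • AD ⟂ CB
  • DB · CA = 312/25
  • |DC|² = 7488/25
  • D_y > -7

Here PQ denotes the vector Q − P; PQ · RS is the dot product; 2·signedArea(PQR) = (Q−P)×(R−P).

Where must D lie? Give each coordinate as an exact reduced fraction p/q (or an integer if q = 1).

D = (-31/25, -158/25)

1. D_x = -31/25  [C, B, D are collinear ∩ AD ⟂ CB]
2. D_y = -158/25  [C, B, D are collinear ∩ AD ⟂ CB]
   → D = (-31/25, -158/25)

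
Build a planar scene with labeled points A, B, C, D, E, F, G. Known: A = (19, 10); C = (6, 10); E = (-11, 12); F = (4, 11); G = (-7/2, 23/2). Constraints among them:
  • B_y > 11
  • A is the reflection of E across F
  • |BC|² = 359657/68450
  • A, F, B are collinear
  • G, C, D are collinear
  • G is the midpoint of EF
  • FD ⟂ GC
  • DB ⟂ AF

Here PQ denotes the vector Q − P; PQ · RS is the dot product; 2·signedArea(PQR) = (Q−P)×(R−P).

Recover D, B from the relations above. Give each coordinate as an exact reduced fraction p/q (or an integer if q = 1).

1. D_x = 1441/370  [G, C, D are collinear ∩ FD ⟂ GC]
2. D_y = 3823/370  [G, C, D are collinear ∩ FD ⟂ GC]
   → D = (1441/370, 3823/370)
3. B_x = 32941/8362  [A, F, B are collinear ∩ DB ⟂ AF]
4. B_y = 460079/41810  [A, F, B are collinear ∩ DB ⟂ AF]
   → B = (32941/8362, 460079/41810)

B = (32941/8362, 460079/41810)
D = (1441/370, 3823/370)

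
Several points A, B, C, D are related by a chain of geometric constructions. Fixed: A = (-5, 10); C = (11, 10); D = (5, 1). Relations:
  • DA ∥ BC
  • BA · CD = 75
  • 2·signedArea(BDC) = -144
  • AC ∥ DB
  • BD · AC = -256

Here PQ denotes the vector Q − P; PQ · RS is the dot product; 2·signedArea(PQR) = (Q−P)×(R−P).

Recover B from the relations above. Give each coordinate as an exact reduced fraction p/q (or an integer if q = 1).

B = (21, 1)

1. B_x = 21  [DA ∥ BC ∩ AC ∥ DB]
2. B_y = 1  [DA ∥ BC ∩ AC ∥ DB]
   → B = (21, 1)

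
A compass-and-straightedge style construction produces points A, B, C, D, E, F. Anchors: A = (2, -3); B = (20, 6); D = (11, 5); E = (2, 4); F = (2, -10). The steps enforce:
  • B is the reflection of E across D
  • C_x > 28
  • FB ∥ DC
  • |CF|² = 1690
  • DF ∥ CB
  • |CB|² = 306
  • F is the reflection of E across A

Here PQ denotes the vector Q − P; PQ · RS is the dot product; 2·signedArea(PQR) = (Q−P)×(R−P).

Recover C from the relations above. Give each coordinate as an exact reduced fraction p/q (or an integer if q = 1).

C = (29, 21)

1. C_x = 29  [DF ∥ CB ∩ FB ∥ DC]
2. C_y = 21  [DF ∥ CB ∩ FB ∥ DC]
   → C = (29, 21)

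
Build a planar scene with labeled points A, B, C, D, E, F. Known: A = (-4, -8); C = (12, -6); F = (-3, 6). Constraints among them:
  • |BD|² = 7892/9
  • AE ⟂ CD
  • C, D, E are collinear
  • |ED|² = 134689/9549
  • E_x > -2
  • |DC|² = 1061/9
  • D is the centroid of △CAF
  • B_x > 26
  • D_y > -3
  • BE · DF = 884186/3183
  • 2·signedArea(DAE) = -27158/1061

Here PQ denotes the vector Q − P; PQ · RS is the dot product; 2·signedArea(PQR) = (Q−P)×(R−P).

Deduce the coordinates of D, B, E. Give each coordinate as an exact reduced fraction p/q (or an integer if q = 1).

1. D_x = 5/3  [D is the centroid of △CAF]
2. D_y = -8/3  [D is the centroid of △CAF]
   → D = (5/3, -8/3)
3. E_x = -2024/1061  [C, D, E are collinear ∩ AE ⟂ CD]
4. E_y = -1606/1061  [C, D, E are collinear ∩ AE ⟂ CD]
   → E = (-2024/1061, -1606/1061)
5. B_x = 27  [line 14/3·x + -26/3·y + -282 = 0 ∩ |BD|² = 7892/9]
6. B_y = -18  [line 14/3·x + -26/3·y + -282 = 0 ∩ |BD|² = 7892/9]
   → B = (27, -18)

B = (27, -18)
D = (5/3, -8/3)
E = (-2024/1061, -1606/1061)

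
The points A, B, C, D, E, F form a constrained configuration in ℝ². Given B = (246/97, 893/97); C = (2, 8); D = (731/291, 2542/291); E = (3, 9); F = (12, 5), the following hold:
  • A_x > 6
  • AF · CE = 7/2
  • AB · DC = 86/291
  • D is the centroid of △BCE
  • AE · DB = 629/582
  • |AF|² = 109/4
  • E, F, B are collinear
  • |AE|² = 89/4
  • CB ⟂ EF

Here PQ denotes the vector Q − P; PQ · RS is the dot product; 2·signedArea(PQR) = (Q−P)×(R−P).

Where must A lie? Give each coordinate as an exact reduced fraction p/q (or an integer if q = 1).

A = (7, 13/2)

1. A_x = 7  [AE · DB = 629/582 ∩ AF · CE = 7/2]
2. A_y = 13/2  [AE · DB = 629/582 ∩ AF · CE = 7/2]
   → A = (7, 13/2)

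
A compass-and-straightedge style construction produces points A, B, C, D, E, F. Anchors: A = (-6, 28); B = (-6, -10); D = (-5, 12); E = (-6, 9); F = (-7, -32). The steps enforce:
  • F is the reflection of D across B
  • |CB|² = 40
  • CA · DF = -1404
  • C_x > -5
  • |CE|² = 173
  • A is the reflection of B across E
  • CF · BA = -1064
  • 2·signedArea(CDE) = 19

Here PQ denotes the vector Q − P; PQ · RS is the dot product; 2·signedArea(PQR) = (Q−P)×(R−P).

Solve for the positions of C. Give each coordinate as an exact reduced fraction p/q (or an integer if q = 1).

1. C_x = -4  [CA · DF = -1404 ∩ CF · BA = -1064]
2. C_y = -4  [CA · DF = -1404 ∩ CF · BA = -1064]
   → C = (-4, -4)

C = (-4, -4)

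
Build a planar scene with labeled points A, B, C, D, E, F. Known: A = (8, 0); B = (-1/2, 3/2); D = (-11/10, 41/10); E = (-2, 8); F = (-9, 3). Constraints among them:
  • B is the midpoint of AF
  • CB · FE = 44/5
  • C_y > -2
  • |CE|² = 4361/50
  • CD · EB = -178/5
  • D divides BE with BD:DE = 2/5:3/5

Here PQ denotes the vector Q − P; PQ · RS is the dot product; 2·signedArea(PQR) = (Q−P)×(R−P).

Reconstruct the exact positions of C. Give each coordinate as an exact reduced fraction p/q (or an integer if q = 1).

C = (1/10, -11/10)

1. C_x = 1/10  [CD · EB = -178/5 ∩ CB · FE = 44/5]
2. C_y = -11/10  [CD · EB = -178/5 ∩ CB · FE = 44/5]
   → C = (1/10, -11/10)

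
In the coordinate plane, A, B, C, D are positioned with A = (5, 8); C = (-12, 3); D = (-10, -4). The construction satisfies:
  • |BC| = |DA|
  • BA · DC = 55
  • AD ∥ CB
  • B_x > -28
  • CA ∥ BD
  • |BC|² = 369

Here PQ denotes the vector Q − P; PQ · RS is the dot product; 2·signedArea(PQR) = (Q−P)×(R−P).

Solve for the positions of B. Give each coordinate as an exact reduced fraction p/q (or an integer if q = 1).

B = (-27, -9)

1. B_x = -27  [CA ∥ BD ∩ AD ∥ CB]
2. B_y = -9  [CA ∥ BD ∩ AD ∥ CB]
   → B = (-27, -9)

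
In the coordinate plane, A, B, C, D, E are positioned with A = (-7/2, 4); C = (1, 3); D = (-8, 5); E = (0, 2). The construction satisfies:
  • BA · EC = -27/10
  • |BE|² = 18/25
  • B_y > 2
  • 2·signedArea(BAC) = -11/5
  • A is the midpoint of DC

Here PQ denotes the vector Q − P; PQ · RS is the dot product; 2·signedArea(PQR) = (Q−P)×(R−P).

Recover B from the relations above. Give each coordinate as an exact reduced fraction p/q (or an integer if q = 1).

1. B_x = 3/5  [2·signedArea(BAC) = -11/5 ∩ BA · EC = -27/10]
2. B_y = 13/5  [2·signedArea(BAC) = -11/5 ∩ BA · EC = -27/10]
   → B = (3/5, 13/5)

B = (3/5, 13/5)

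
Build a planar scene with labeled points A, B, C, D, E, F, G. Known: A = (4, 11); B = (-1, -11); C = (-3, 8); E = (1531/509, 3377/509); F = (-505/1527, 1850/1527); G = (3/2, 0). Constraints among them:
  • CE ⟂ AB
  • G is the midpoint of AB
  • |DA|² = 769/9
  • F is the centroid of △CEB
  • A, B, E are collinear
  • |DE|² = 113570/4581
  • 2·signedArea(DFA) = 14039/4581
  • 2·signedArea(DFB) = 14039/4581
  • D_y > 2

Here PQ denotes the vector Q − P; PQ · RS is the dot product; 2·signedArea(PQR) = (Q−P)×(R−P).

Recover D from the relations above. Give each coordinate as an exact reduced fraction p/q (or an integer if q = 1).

D = (0, 8/3)

1. D_x = 0  [2·signedArea(DFB) = 14039/4581 ∩ 2·signedArea(DFA) = 14039/4581]
2. D_y = 8/3  [2·signedArea(DFB) = 14039/4581 ∩ 2·signedArea(DFA) = 14039/4581]
   → D = (0, 8/3)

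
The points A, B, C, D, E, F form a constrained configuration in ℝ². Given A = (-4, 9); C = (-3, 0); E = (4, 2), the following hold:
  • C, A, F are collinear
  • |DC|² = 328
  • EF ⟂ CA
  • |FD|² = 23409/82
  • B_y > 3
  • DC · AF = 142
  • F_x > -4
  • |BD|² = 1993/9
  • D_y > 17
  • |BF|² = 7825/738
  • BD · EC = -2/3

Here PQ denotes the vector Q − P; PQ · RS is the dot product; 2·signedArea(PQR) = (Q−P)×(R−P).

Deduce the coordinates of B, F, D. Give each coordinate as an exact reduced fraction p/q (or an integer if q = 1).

B = (-1, 11/3)
D = (-5, 18)
F = (-257/82, 99/82)

1. F_x = -257/82  [C, A, F are collinear ∩ EF ⟂ CA]
2. F_y = 99/82  [C, A, F are collinear ∩ EF ⟂ CA]
   → F = (-257/82, 99/82)
3. D_x = -5  [line -71/82·x + 639/82·y + -11857/82 = 0 ∩ |DC|² = 328]
4. D_y = 18  [line -71/82·x + 639/82·y + -11857/82 = 0 ∩ |DC|² = 328]
   → D = (-5, 18)
5. B_x = -1  [line 7·x + 2·y + -1/3 = 0 ∩ |BF|² = 7825/738]
6. B_y = 11/3  [line 7·x + 2·y + -1/3 = 0 ∩ |BF|² = 7825/738]
   → B = (-1, 11/3)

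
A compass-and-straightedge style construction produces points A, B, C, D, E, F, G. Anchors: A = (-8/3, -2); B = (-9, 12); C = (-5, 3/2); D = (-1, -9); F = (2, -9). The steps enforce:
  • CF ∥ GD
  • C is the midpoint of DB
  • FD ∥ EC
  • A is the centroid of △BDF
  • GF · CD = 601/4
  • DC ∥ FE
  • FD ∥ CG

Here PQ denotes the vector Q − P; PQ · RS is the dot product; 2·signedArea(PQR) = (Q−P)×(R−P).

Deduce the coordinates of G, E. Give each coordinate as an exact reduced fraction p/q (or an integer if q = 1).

1. G_x = -8  [CF ∥ GD ∩ FD ∥ CG]
2. G_y = 3/2  [CF ∥ GD ∩ FD ∥ CG]
   → G = (-8, 3/2)
3. E_x = -2  [FD ∥ EC ∩ DC ∥ FE]
4. E_y = 3/2  [FD ∥ EC ∩ DC ∥ FE]
   → E = (-2, 3/2)

E = (-2, 3/2)
G = (-8, 3/2)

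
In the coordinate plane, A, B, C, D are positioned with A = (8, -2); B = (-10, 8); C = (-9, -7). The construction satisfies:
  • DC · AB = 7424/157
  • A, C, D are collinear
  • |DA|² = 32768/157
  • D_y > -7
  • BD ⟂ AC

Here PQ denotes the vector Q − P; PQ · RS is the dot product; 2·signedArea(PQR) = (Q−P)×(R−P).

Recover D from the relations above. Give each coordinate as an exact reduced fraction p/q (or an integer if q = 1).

D = (-920/157, -954/157)

1. D_x = -920/157  [A, C, D are collinear ∩ BD ⟂ AC]
2. D_y = -954/157  [A, C, D are collinear ∩ BD ⟂ AC]
   → D = (-920/157, -954/157)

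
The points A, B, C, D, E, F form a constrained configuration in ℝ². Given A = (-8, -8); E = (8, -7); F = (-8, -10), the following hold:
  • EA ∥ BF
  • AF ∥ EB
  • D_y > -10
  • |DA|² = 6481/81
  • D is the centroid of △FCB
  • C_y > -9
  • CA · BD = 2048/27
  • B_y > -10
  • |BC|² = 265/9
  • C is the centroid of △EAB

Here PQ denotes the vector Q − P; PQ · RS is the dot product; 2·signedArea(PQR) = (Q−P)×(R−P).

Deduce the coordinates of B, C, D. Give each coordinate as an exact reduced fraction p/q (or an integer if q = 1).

1. B_x = 8  [EA ∥ BF ∩ AF ∥ EB]
2. B_y = -9  [EA ∥ BF ∩ AF ∥ EB]
   → B = (8, -9)
3. C_x = 8/3  [C is the centroid of △EAB]
4. C_y = -8  [C is the centroid of △EAB]
   → C = (8/3, -8)
5. D_x = 8/9  [D is the centroid of △FCB]
6. D_y = -9  [D is the centroid of △FCB]
   → D = (8/9, -9)

B = (8, -9)
C = (8/3, -8)
D = (8/9, -9)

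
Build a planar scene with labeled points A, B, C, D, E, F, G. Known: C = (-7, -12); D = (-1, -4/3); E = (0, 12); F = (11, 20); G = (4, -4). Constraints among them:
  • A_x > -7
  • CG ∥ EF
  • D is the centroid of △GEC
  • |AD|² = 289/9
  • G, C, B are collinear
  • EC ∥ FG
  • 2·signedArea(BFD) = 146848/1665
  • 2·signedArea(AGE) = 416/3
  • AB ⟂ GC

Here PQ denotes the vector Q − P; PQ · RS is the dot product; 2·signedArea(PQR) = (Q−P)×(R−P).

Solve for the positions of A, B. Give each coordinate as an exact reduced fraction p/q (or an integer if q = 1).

1. B_x = -2/555  [G, C, B are collinear ∩ 2·signedArea(BFD) = 146848/1665]
2. B_y = -3836/555  [G, C, B are collinear ∩ 2·signedArea(BFD) = 146848/1665]
   → B = (-2/555, -3836/555)
3. A_x = -6  [2·signedArea(AGE) = 416/3 ∩ AB ⟂ GC]
4. A_y = 4/3  [2·signedArea(AGE) = 416/3 ∩ AB ⟂ GC]
   → A = (-6, 4/3)

A = (-6, 4/3)
B = (-2/555, -3836/555)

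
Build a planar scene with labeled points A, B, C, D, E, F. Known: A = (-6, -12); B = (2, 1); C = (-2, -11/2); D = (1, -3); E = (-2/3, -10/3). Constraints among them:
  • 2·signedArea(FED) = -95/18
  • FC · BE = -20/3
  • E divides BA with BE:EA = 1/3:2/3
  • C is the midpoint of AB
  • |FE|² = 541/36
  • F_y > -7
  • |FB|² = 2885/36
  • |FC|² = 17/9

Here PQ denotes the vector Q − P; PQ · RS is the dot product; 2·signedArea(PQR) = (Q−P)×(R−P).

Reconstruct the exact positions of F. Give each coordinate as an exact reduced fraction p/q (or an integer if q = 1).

1. F_x = -7/3  [FC · BE = -20/3 ∩ 2·signedArea(FED) = -95/18]
2. F_y = -41/6  [FC · BE = -20/3 ∩ 2·signedArea(FED) = -95/18]
   → F = (-7/3, -41/6)

F = (-7/3, -41/6)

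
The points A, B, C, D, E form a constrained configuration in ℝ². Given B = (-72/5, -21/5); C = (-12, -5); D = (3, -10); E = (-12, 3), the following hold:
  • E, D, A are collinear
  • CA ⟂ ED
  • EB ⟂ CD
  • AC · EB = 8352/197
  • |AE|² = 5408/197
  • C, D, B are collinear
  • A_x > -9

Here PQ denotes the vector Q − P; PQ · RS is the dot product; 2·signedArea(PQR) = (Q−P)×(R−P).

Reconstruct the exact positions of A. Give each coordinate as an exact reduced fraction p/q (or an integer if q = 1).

1. A_x = -1584/197  [E, D, A are collinear ∩ CA ⟂ ED]
2. A_y = -85/197  [E, D, A are collinear ∩ CA ⟂ ED]
   → A = (-1584/197, -85/197)

A = (-1584/197, -85/197)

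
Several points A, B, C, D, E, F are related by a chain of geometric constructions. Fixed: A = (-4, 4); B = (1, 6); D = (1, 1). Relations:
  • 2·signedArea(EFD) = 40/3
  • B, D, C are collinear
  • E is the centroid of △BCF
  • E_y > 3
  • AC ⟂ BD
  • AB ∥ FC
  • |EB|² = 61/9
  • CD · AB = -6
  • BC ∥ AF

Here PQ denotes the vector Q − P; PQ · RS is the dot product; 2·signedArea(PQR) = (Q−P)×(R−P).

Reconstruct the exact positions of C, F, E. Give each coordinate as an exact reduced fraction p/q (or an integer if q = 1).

1. C_x = 1  [B, D, C are collinear ∩ AC ⟂ BD]
2. C_y = 4  [B, D, C are collinear ∩ AC ⟂ BD]
   → C = (1, 4)
3. F_x = -4  [AB ∥ FC ∩ BC ∥ AF]
4. F_y = 2  [AB ∥ FC ∩ BC ∥ AF]
   → F = (-4, 2)
5. E_x = -2/3  [E is the centroid of △BCF]
6. E_y = 4  [E is the centroid of △BCF]
   → E = (-2/3, 4)

C = (1, 4)
E = (-2/3, 4)
F = (-4, 2)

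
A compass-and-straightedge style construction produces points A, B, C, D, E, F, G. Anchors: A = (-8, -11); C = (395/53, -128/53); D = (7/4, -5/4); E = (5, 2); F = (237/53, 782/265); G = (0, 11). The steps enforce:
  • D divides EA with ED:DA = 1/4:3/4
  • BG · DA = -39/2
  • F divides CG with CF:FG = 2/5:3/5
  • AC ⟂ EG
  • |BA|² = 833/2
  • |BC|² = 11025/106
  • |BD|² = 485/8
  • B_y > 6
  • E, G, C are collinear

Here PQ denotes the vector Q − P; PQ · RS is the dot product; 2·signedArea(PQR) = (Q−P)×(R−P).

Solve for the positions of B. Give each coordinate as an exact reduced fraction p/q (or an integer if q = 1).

1. B_x = 5/2  [line 39/4·x + 39/4·y + -351/4 = 0 ∩ |BA|² = 833/2]
2. B_y = 13/2  [line 39/4·x + 39/4·y + -351/4 = 0 ∩ |BA|² = 833/2]
   → B = (5/2, 13/2)

B = (5/2, 13/2)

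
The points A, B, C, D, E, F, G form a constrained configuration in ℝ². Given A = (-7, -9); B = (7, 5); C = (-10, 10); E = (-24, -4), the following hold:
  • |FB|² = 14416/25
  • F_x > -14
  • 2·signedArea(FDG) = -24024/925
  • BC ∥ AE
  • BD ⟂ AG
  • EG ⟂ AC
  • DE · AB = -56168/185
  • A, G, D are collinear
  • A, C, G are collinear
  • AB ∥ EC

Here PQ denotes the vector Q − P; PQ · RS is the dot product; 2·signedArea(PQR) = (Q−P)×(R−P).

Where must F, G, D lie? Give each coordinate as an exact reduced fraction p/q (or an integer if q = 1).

D = (-1631/185, 463/185)
F = (-69/5, -7)
G = (-1514/185, -278/185)

1. G_x = -1514/185  [A, C, G are collinear ∩ EG ⟂ AC]
2. G_y = -278/185  [A, C, G are collinear ∩ EG ⟂ AC]
   → G = (-1514/185, -278/185)
3. D_x = -1631/185  [A, G, D are collinear ∩ BD ⟂ AG]
4. D_y = 463/185  [A, G, D are collinear ∩ BD ⟂ AG]
   → D = (-1631/185, 463/185)
5. F_x = -69/5  [line 741/185·x + 117/185·y + 55224/925 = 0 ∩ |FB|² = 14416/25]
6. F_y = -7  [line 741/185·x + 117/185·y + 55224/925 = 0 ∩ |FB|² = 14416/25]
   → F = (-69/5, -7)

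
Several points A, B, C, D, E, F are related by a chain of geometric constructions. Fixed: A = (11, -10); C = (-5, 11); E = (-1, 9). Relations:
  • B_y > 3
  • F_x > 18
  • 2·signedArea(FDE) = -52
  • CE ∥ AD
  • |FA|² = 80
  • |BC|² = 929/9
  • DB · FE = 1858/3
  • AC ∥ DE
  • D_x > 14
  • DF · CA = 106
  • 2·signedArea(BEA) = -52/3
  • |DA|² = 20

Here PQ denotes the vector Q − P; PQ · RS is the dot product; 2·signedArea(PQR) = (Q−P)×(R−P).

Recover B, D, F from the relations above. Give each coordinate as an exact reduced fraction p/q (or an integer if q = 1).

B = (5/3, 10/3)
D = (15, -12)
F = (19, -14)

1. D_x = 15  [AC ∥ DE ∩ CE ∥ AD]
2. D_y = -12  [AC ∥ DE ∩ CE ∥ AD]
   → D = (15, -12)
3. F_x = 19  [2·signedArea(FDE) = -52 ∩ DF · CA = 106]
4. F_y = -14  [2·signedArea(FDE) = -52 ∩ DF · CA = 106]
   → F = (19, -14)
5. B_x = 5/3  [2·signedArea(BEA) = -52/3 ∩ DB · FE = 1858/3]
6. B_y = 10/3  [2·signedArea(BEA) = -52/3 ∩ DB · FE = 1858/3]
   → B = (5/3, 10/3)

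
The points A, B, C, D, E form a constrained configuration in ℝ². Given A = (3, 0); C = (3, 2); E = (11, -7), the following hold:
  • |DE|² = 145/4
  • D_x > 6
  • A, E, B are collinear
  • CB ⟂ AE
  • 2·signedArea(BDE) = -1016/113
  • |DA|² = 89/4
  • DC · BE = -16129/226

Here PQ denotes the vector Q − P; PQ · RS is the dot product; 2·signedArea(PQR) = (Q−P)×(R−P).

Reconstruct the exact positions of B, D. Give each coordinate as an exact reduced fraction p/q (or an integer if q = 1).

B = (227/113, 98/113)
D = (7, -5/2)

1. B_x = 227/113  [A, E, B are collinear ∩ CB ⟂ AE]
2. B_y = 98/113  [A, E, B are collinear ∩ CB ⟂ AE]
   → B = (227/113, 98/113)
3. D_x = 7  [DC · BE = -16129/226 ∩ 2·signedArea(BDE) = -1016/113]
4. D_y = -5/2  [DC · BE = -16129/226 ∩ 2·signedArea(BDE) = -1016/113]
   → D = (7, -5/2)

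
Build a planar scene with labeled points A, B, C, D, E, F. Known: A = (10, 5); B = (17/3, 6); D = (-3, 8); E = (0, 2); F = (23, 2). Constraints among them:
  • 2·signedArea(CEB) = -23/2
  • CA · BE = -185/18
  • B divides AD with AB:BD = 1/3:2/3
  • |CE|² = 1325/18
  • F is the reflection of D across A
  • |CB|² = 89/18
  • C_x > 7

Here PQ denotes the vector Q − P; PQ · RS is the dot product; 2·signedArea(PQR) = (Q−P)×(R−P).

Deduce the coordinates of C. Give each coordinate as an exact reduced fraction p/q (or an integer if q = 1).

1. C_x = 47/6  [CA · BE = -185/18 ∩ 2·signedArea(CEB) = -23/2]
2. C_y = 11/2  [CA · BE = -185/18 ∩ 2·signedArea(CEB) = -23/2]
   → C = (47/6, 11/2)

C = (47/6, 11/2)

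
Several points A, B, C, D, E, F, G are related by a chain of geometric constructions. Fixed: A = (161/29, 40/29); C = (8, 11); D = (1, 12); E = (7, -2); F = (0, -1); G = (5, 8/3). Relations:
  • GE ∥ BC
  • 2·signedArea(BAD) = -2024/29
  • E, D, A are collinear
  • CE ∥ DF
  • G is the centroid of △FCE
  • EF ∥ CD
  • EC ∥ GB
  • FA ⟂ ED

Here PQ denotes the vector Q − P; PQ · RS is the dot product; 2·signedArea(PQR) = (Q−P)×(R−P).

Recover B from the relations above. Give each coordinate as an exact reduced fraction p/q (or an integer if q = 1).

1. B_x = 6  [GE ∥ BC ∩ EC ∥ GB]
2. B_y = 47/3  [GE ∥ BC ∩ EC ∥ GB]
   → B = (6, 47/3)

B = (6, 47/3)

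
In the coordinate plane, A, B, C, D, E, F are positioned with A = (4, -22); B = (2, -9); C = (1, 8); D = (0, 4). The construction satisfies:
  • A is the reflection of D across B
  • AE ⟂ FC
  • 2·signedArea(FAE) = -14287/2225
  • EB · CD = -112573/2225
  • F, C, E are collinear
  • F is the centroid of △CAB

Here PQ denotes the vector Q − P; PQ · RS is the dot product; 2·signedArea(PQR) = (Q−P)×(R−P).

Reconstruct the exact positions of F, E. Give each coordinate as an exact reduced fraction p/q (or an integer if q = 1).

1. F_x = 7/3  [F is the centroid of △CAB]
2. F_y = -23/3  [F is the centroid of △CAB]
   → F = (7/3, -23/3)
3. E_x = 7913/2225  [F, C, E are collinear ∩ AE ⟂ FC]
4. E_y = -49034/2225  [F, C, E are collinear ∩ AE ⟂ FC]
   → E = (7913/2225, -49034/2225)

E = (7913/2225, -49034/2225)
F = (7/3, -23/3)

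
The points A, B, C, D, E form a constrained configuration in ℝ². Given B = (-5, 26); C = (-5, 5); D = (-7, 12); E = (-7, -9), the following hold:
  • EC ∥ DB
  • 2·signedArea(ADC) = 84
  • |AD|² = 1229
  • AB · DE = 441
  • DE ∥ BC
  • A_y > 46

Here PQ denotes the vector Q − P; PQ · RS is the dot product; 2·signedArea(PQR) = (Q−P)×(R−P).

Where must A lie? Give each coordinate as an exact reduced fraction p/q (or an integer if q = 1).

1. A_x = -5  [2·signedArea(ADC) = 84 ∩ AB · DE = 441]
2. A_y = 47  [2·signedArea(ADC) = 84 ∩ AB · DE = 441]
   → A = (-5, 47)

A = (-5, 47)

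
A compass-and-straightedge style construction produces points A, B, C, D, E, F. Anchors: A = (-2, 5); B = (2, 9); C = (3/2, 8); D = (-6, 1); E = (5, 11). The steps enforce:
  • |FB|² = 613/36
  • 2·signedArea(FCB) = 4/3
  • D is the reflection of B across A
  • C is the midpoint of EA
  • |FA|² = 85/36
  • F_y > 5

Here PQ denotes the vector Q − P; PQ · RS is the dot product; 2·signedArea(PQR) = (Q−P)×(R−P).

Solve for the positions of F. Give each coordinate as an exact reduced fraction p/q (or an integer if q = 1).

1. F_x = -5/6  [line -1·x + 1/2·y + -23/6 = 0 ∩ |FA|² = 85/36]
2. F_y = 6  [line -1·x + 1/2·y + -23/6 = 0 ∩ |FA|² = 85/36]
   → F = (-5/6, 6)

F = (-5/6, 6)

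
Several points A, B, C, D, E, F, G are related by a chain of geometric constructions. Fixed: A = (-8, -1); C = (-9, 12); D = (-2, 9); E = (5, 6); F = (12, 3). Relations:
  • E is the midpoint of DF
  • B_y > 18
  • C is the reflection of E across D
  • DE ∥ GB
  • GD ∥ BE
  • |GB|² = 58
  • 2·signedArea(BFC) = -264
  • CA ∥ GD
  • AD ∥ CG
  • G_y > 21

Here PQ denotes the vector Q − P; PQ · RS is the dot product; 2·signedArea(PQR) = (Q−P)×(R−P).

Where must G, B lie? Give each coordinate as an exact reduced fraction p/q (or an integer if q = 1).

B = (4, 19)
G = (-3, 22)

1. G_x = -3  [CA ∥ GD ∩ AD ∥ CG]
2. G_y = 22  [CA ∥ GD ∩ AD ∥ CG]
   → G = (-3, 22)
3. B_x = 4  [GD ∥ BE ∩ DE ∥ GB]
4. B_y = 19  [GD ∥ BE ∩ DE ∥ GB]
   → B = (4, 19)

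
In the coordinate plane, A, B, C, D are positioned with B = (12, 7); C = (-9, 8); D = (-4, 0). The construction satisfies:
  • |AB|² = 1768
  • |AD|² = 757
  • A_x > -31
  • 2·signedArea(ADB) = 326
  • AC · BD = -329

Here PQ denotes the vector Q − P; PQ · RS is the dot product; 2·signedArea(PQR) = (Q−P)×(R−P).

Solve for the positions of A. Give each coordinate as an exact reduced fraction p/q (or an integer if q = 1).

A = (-30, 9)

1. A_x = -30  [2·signedArea(ADB) = 326 ∩ AC · BD = -329]
2. A_y = 9  [2·signedArea(ADB) = 326 ∩ AC · BD = -329]
   → A = (-30, 9)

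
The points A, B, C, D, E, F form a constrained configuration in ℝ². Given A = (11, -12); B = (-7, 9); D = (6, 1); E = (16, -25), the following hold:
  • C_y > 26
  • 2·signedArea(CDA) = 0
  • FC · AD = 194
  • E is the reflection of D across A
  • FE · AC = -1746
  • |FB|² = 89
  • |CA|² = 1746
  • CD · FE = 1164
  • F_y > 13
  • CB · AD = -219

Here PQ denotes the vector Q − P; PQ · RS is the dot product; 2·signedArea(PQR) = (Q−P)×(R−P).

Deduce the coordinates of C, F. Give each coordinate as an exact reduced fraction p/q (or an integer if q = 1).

1. C_x = -4  [2·signedArea(CDA) = 0 ∩ CB · AD = -219]
2. C_y = 27  [2·signedArea(CDA) = 0 ∩ CB · AD = -219]
   → C = (-4, 27)
3. F_x = 1  [line 5·x + -13·y + 177 = 0 ∩ |FB|² = 89]
4. F_y = 14  [line 5·x + -13·y + 177 = 0 ∩ |FB|² = 89]
   → F = (1, 14)

C = (-4, 27)
F = (1, 14)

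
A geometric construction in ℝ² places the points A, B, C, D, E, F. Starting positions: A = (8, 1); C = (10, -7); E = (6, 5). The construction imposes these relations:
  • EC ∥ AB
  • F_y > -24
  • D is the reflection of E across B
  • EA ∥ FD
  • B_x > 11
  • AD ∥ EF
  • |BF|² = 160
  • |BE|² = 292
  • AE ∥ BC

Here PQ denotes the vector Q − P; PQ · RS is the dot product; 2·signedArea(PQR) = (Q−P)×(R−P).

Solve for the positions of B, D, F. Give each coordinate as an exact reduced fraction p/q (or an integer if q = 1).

1. B_x = 12  [AE ∥ BC ∩ EC ∥ AB]
2. B_y = -11  [AE ∥ BC ∩ EC ∥ AB]
   → B = (12, -11)
3. D_x = 18  [D is the reflection of E across B]
4. D_y = -27  [D is the reflection of E across B]
   → D = (18, -27)
5. F_x = 16  [EA ∥ FD ∩ AD ∥ EF]
6. F_y = -23  [EA ∥ FD ∩ AD ∥ EF]
   → F = (16, -23)

B = (12, -11)
D = (18, -27)
F = (16, -23)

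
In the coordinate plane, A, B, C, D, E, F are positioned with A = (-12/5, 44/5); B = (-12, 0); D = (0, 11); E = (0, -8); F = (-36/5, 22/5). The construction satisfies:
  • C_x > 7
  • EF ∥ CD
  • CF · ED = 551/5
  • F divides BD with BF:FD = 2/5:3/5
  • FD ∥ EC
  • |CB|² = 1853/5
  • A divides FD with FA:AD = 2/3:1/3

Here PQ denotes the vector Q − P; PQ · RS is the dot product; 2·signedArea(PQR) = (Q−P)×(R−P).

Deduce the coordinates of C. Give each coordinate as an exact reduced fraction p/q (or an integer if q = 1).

C = (36/5, -7/5)

1. C_x = 36/5  [EF ∥ CD ∩ FD ∥ EC]
2. C_y = -7/5  [EF ∥ CD ∩ FD ∥ EC]
   → C = (36/5, -7/5)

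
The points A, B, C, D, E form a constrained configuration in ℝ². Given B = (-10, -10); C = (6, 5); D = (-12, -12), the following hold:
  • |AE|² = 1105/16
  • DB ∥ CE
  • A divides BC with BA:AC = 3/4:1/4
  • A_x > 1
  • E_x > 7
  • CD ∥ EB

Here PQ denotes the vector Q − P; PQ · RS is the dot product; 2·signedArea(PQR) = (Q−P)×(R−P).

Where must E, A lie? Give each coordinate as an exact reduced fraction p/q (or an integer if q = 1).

A = (2, 5/4)
E = (8, 7)

1. E_x = 8  [CD ∥ EB ∩ DB ∥ CE]
2. E_y = 7  [CD ∥ EB ∩ DB ∥ CE]
   → E = (8, 7)
3. A_x = 2  [A divides BC with BA:AC = 3/4:1/4]
4. A_y = 5/4  [A divides BC with BA:AC = 3/4:1/4]
   → A = (2, 5/4)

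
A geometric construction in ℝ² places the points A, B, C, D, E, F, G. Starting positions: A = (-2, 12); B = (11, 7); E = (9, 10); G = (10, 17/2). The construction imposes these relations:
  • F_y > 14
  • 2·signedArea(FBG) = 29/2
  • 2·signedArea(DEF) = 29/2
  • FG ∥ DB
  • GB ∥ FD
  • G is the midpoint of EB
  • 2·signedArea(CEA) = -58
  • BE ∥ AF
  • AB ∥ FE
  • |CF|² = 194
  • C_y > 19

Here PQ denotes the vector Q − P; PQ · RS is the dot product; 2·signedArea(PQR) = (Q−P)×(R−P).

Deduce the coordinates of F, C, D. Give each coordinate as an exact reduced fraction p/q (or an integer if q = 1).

C = (-17, 20)
D = (-3, 27/2)
F = (-4, 15)

1. F_x = -4  [AB ∥ FE ∩ BE ∥ AF]
2. F_y = 15  [AB ∥ FE ∩ BE ∥ AF]
   → F = (-4, 15)
3. C_x = -17  [line -2·x + -11·y + 186 = 0 ∩ |CF|² = 194]
4. C_y = 20  [line -2·x + -11·y + 186 = 0 ∩ |CF|² = 194]
   → C = (-17, 20)
5. D_x = -3  [FG ∥ DB ∩ GB ∥ FD]
6. D_y = 27/2  [FG ∥ DB ∩ GB ∥ FD]
   → D = (-3, 27/2)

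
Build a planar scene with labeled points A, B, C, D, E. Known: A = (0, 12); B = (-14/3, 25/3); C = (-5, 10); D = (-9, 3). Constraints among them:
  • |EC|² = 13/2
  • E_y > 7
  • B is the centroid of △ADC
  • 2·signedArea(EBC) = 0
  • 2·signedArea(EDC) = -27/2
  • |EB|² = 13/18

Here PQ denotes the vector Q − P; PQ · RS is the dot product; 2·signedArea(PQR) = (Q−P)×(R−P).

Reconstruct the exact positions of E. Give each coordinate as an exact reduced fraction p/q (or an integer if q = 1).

1. E_x = -9/2  [2·signedArea(EBC) = 0 ∩ 2·signedArea(EDC) = -27/2]
2. E_y = 15/2  [2·signedArea(EBC) = 0 ∩ 2·signedArea(EDC) = -27/2]
   → E = (-9/2, 15/2)

E = (-9/2, 15/2)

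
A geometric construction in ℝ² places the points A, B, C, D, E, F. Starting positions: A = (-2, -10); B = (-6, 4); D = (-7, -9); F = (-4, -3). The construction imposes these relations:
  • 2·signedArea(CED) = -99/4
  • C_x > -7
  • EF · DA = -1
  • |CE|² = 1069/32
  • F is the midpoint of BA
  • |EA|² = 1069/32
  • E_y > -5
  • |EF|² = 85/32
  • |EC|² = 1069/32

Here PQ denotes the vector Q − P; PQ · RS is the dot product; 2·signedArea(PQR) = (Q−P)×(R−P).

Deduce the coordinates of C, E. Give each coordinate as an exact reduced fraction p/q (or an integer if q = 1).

C = (-25/4, 3/4)
E = (-33/8, -37/8)

1. E_x = -33/8  [line -5·x + 1·y + -16 = 0 ∩ |EA|² = 1069/32]
2. E_y = -37/8  [line -5·x + 1·y + -16 = 0 ∩ |EA|² = 1069/32]
   → E = (-33/8, -37/8)
3. C_x = -25/4  [line 35/8·x + -23/8·y + 59/2 = 0 ∩ |CE|² = 1069/32]
4. C_y = 3/4  [line 35/8·x + -23/8·y + 59/2 = 0 ∩ |CE|² = 1069/32]
   → C = (-25/4, 3/4)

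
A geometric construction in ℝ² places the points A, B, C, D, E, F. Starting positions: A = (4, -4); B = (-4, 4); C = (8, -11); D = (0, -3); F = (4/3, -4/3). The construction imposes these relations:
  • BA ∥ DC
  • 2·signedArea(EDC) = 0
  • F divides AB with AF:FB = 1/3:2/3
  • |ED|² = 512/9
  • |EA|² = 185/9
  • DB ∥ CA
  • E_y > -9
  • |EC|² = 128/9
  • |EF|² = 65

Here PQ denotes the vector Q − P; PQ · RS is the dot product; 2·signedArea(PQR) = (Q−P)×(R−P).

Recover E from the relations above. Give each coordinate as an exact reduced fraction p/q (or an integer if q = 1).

E = (16/3, -25/3)

1. E_x = 16/3  [line 8·x + 8·y + 24 = 0 ∩ |EC|² = 128/9]
2. E_y = -25/3  [line 8·x + 8·y + 24 = 0 ∩ |EC|² = 128/9]
   → E = (16/3, -25/3)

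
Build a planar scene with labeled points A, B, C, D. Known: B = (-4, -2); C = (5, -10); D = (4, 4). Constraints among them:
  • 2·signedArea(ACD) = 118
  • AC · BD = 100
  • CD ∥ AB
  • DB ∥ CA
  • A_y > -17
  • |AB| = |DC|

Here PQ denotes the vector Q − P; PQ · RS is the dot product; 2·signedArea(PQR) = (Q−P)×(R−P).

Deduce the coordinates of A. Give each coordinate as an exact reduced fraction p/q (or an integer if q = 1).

1. A_x = -3  [CD ∥ AB ∩ DB ∥ CA]
2. A_y = -16  [CD ∥ AB ∩ DB ∥ CA]
   → A = (-3, -16)

A = (-3, -16)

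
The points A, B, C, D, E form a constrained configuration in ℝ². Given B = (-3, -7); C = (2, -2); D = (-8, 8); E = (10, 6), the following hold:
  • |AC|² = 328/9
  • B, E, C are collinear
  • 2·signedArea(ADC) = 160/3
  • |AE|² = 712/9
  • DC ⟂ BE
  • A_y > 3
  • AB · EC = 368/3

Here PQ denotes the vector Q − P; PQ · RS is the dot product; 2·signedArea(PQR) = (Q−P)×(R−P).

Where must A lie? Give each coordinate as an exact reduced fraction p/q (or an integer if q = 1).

1. A_x = 4/3  [line 10·x + 10·y + -160/3 = 0 ∩ |AC|² = 328/9]
2. A_y = 4  [line 10·x + 10·y + -160/3 = 0 ∩ |AC|² = 328/9]
   → A = (4/3, 4)

A = (4/3, 4)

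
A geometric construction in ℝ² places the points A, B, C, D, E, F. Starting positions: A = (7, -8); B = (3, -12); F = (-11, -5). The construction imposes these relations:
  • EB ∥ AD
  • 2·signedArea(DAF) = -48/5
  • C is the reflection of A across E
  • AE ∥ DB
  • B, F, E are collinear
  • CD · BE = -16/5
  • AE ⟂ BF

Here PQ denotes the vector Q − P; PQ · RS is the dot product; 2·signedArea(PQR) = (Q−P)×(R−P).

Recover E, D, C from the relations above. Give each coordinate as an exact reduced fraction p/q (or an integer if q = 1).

C = (11/5, -88/5)
D = (27/5, -36/5)
E = (23/5, -64/5)

1. E_x = 23/5  [B, F, E are collinear ∩ AE ⟂ BF]
2. E_y = -64/5  [B, F, E are collinear ∩ AE ⟂ BF]
   → E = (23/5, -64/5)
3. D_x = 27/5  [AE ∥ DB ∩ EB ∥ AD]
4. D_y = -36/5  [AE ∥ DB ∩ EB ∥ AD]
   → D = (27/5, -36/5)
5. C_x = 11/5  [C is the reflection of A across E]
6. C_y = -88/5  [C is the reflection of A across E]
   → C = (11/5, -88/5)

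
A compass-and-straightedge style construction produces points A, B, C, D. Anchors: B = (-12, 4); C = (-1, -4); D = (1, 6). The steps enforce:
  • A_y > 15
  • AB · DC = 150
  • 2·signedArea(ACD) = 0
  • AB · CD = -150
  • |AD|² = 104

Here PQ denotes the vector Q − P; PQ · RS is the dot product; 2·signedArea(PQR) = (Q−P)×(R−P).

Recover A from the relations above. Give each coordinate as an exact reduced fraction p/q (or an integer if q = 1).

A = (3, 16)

1. A_x = 3  [2·signedArea(ACD) = 0 ∩ AB · CD = -150]
2. A_y = 16  [2·signedArea(ACD) = 0 ∩ AB · CD = -150]
   → A = (3, 16)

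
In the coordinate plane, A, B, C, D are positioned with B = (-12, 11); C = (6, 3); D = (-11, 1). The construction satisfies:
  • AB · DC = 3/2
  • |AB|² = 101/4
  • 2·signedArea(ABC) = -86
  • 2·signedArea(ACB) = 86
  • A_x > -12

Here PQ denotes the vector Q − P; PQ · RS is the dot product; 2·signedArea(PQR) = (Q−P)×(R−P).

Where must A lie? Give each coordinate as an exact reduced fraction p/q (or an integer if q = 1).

1. A_x = -23/2  [2·signedArea(ACB) = 86 ∩ AB · DC = 3/2]
2. A_y = 6  [2·signedArea(ACB) = 86 ∩ AB · DC = 3/2]
   → A = (-23/2, 6)

A = (-23/2, 6)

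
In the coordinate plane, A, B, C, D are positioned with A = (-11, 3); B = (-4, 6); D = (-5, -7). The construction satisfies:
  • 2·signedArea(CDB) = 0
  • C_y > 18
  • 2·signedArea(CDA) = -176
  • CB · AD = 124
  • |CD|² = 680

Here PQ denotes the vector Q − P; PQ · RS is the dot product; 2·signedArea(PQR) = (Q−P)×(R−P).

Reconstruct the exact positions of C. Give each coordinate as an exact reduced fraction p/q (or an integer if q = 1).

C = (-3, 19)

1. C_x = -3  [2·signedArea(CDB) = 0 ∩ CB · AD = 124]
2. C_y = 19  [2·signedArea(CDB) = 0 ∩ CB · AD = 124]
   → C = (-3, 19)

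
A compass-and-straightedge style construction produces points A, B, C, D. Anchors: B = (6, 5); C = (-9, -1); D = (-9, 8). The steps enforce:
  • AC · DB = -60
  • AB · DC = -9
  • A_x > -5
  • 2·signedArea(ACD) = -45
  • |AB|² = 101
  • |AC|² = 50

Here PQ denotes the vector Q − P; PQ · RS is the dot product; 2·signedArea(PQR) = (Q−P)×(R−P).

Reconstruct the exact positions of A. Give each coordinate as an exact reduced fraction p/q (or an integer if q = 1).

1. A_x = -4  [AC · DB = -60 ∩ 2·signedArea(ACD) = -45]
2. A_y = 4  [AC · DB = -60 ∩ 2·signedArea(ACD) = -45]
   → A = (-4, 4)

A = (-4, 4)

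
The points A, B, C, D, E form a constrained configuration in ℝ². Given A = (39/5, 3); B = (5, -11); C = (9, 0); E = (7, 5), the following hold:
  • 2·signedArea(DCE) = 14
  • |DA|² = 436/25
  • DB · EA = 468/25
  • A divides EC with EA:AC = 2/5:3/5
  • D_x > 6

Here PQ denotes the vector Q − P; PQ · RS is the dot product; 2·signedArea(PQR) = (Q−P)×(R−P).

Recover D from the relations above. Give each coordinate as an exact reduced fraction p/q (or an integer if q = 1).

1. D_x = 33/5  [2·signedArea(DCE) = 14 ∩ DB · EA = 468/25]
2. D_y = -1  [2·signedArea(DCE) = 14 ∩ DB · EA = 468/25]
   → D = (33/5, -1)

D = (33/5, -1)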